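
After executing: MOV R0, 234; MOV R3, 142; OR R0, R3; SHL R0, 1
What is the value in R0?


Register state trace:
  MOV R0, 234  → R0 = 234 (0b11101010)
  MOV R3, 142  → R3 = 142 (0b10001110)
  OR R0, R3  → R0 = 234 OR 142 = 238 (0b11101110)
  SHL R0, 1  → R0 = 238 << 1 = 476
Final: R0 = 476

476


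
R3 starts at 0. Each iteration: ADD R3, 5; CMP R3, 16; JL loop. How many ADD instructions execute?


Loop trace (R3 starts at 0, target 16, step 5):
  ADD #1: R3 = 0 + 5 = 5  → 5 < 16, loop
  ADD #2: R3 = 5 + 5 = 10  → 10 < 16, loop
  ADD #3: R3 = 10 + 5 = 15  → 15 < 16, loop
  ADD #4: R3 = 15 + 5 = 20  → 20 >= 16, exit
Total ADD instructions: 4

4


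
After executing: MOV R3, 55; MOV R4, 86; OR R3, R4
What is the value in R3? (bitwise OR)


Register state trace:
  MOV R3, 55  → R3 = 55 (0b00110111)
  MOV R4, 86  → R4 = 86 (0b01010110)
  OR R3, R4   → R3 = 55 OR 86 = 119 (0b01110111)
Final: R3 = 119

119


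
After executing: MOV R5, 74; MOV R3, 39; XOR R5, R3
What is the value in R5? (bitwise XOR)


Register state trace:
  MOV R5, 74  → R5 = 74 (0b01001010)
  MOV R3, 39  → R3 = 39 (0b00100111)
  XOR R5, R3  → R5 = 74 XOR 39 = 109 (0b01101101)
Final: R5 = 109

109


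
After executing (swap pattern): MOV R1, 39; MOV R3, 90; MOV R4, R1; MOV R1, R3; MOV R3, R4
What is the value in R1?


Register state trace (swap pattern):
  MOV R1, 39  → R1 = 39
  MOV R3, 90  → R3 = 90
  MOV R4, R1  → R4 = 39  (save R1)
  MOV R1, R3  → R1 = 90  (R1 gets R3's value)
  MOV R3, R4  → R3 = 39  (R3 gets saved value)
Final: R1 = 90

90


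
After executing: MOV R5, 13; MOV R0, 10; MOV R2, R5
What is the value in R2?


Register state trace:
  MOV R5, 13  → R5 = 13
  MOV R0, 10  → R0 = 10
  MOV R2, R5  → R2 = 13
Final: R2 = 13

13


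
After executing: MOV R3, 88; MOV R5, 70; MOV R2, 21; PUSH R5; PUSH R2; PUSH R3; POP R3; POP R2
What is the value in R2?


Stack trace (top is rightmost):
  MOV R3, 88  → R3 = 88
  MOV R5, 70  → R5 = 70
  MOV R2, 21  → R2 = 21
  PUSH R5  → stack: [70]
  PUSH R2  → stack: [70, 21]
  PUSH R3  → stack: [70, 21, 88]
  POP R3  → R3 = 88, stack: [70, 21]
  POP R2  → R2 = 21, stack: [70]
Final: R2 = 21

21


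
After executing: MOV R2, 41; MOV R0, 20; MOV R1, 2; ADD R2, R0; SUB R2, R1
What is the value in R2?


Register state trace:
  MOV R2, 41  → R2 = 41
  MOV R0, 20  → R0 = 20
  MOV R1, 2  → R1 = 2
  ADD R2, R0  → R2 = 41 + 20 = 61
  SUB R2, R1  → R2 = 61 - 2 = 59
Final: R2 = 59

59


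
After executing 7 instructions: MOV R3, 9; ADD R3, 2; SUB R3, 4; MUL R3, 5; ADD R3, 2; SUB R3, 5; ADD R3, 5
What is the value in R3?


Register state trace:
  MOV R3, 9  → R3 = 9
  ADD R3, 2  → R3 = 9 + 2 = 11
  SUB R3, 4  → R3 = 11 - 4 = 7
  MUL R3, 5  → R3 = 7 * 5 = 35
  ADD R3, 2  → R3 = 35 + 2 = 37
  SUB R3, 5  → R3 = 37 - 5 = 32
  ADD R3, 5  → R3 = 32 + 5 = 37
Final: R3 = 37

37


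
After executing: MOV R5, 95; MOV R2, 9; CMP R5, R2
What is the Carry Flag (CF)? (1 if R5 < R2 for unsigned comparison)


Register state trace:
  MOV R5, 95  → R5 = 95
  MOV R2, 9  → R2 = 9
  CMP R5, R2  → unsigned 95 - 9: no borrow
  95 >= 9, so CF = 0
CF = 0

0


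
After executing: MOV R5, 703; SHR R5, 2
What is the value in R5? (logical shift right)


Register state trace:
  MOV R5, 703  → R5 = 703
  SHR R5, 2  → R5 = 703 >> 2 = 703 // 2^2 = 175
Final: R5 = 175

175


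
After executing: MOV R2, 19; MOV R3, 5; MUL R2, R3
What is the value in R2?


Register state trace:
  MOV R2, 19  → R2 = 19
  MOV R3, 5  → R3 = 5
  MUL R2, R3  → R2 = 19 * 5 = 95
Final: R2 = 95

95


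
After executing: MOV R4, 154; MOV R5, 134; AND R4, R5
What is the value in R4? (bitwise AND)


Register state trace:
  MOV R4, 154  → R4 = 154 (0b10011010)
  MOV R5, 134  → R5 = 134 (0b10000110)
  AND R4, R5  → R4 = 154 AND 134 = 130 (0b10000010)
Final: R4 = 130

130


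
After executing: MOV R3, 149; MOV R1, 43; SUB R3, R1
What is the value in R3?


Register state trace:
  MOV R3, 149  → R3 = 149
  MOV R1, 43  → R1 = 43
  SUB R3, R1  → R3 = 149 - 43 = 106
Final: R3 = 106

106


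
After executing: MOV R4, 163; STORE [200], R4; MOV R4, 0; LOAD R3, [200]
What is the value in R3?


Register and memory trace:
  MOV R4, 163  → R4 = 163
  STORE [200], R4  → mem[200] = 163
  MOV R4, 0  → R4 = 0
  LOAD R3, [200]  → R3 = mem[200] = 163
Final: R3 = 163

163


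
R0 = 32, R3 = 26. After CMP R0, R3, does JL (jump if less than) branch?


Trace:
  R0 = 32, R3 = 26
  CMP R0, R3  → compares 32 vs 26
  JL checks: is 32 less than 26?
  32 > 26, so condition is false
Branch taken: No

No


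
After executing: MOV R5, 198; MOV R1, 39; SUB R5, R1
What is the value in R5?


Register state trace:
  MOV R5, 198  → R5 = 198
  MOV R1, 39  → R1 = 39
  SUB R5, R1  → R5 = 198 - 39 = 159
Final: R5 = 159

159


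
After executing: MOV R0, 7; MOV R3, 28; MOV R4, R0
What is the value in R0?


Register state trace:
  MOV R0, 7  → R0 = 7
  MOV R3, 28  → R3 = 28
  MOV R4, R0  → R4 = 7
Final: R0 = 7

7


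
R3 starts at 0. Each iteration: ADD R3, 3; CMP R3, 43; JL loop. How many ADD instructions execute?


Loop trace (R3 starts at 0, target 43, step 3):
  ADD #1: R3 = 0 + 3 = 3  → 3 < 43, loop
  ADD #2: R3 = 3 + 3 = 6  → 6 < 43, loop
  ADD #3: R3 = 6 + 3 = 9  → 9 < 43, loop
  ADD #4: R3 = 9 + 3 = 12  → 12 < 43, loop
  ADD #5: R3 = 12 + 3 = 15  → 15 < 43, loop
  ADD #6: R3 = 15 + 3 = 18  → 18 < 43, loop
  ADD #7: R3 = 18 + 3 = 21  → 21 < 43, loop
  ADD #8: R3 = 21 + 3 = 24  → 24 < 43, loop
  ADD #9: R3 = 24 + 3 = 27  → 27 < 43, loop
  ADD #10: R3 = 27 + 3 = 30  → 30 < 43, loop
  ADD #11: R3 = 30 + 3 = 33  → 33 < 43, loop
  ADD #12: R3 = 33 + 3 = 36  → 36 < 43, loop
  ADD #13: R3 = 36 + 3 = 39  → 39 < 43, loop
  ADD #14: R3 = 39 + 3 = 42  → 42 < 43, loop
  ADD #15: R3 = 42 + 3 = 45  → 45 >= 43, exit
Total ADD instructions: 15

15


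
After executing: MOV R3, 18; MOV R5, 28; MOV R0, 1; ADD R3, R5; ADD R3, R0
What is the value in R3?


Register state trace:
  MOV R3, 18  → R3 = 18
  MOV R5, 28  → R5 = 28
  MOV R0, 1  → R0 = 1
  ADD R3, R5  → R3 = 18 + 28 = 46
  ADD R3, R0  → R3 = 46 + 1 = 47
Final: R3 = 47

47


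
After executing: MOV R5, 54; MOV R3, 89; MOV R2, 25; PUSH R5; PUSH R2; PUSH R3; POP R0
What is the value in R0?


Stack trace (top is rightmost):
  MOV R5, 54  → R5 = 54
  MOV R3, 89  → R3 = 89
  MOV R2, 25  → R2 = 25
  PUSH R5  → stack: [54]
  PUSH R2  → stack: [54, 25]
  PUSH R3  → stack: [54, 25, 89]
  POP R0  → R0 = 89, stack: [54, 25]
Final: R0 = 89

89


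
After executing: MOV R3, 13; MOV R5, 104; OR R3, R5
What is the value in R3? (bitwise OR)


Register state trace:
  MOV R3, 13  → R3 = 13 (0b00001101)
  MOV R5, 104  → R5 = 104 (0b01101000)
  OR R3, R5   → R3 = 13 OR 104 = 109 (0b01101101)
Final: R3 = 109

109


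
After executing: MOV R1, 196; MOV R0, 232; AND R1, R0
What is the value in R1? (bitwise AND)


Register state trace:
  MOV R1, 196  → R1 = 196 (0b11000100)
  MOV R0, 232  → R0 = 232 (0b11101000)
  AND R1, R0  → R1 = 196 AND 232 = 192 (0b11000000)
Final: R1 = 192

192


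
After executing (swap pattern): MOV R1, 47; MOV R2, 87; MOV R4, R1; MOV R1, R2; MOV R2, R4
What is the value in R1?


Register state trace (swap pattern):
  MOV R1, 47  → R1 = 47
  MOV R2, 87  → R2 = 87
  MOV R4, R1  → R4 = 47  (save R1)
  MOV R1, R2  → R1 = 87  (R1 gets R2's value)
  MOV R2, R4  → R2 = 47  (R2 gets saved value)
Final: R1 = 87

87


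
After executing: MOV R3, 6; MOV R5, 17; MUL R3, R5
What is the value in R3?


Register state trace:
  MOV R3, 6  → R3 = 6
  MOV R5, 17  → R5 = 17
  MUL R3, R5  → R3 = 6 * 17 = 102
Final: R3 = 102

102


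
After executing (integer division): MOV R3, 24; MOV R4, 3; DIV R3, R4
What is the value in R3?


Register state trace:
  MOV R3, 24  → R3 = 24
  MOV R4, 3  → R4 = 3
  DIV R3, R4  → R3 = 24 // 3 = 8
Final: R3 = 8

8


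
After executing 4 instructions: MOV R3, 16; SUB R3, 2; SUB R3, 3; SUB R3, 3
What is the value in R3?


Register state trace:
  MOV R3, 16  → R3 = 16
  SUB R3, 2  → R3 = 16 - 2 = 14
  SUB R3, 3  → R3 = 14 - 3 = 11
  SUB R3, 3  → R3 = 11 - 3 = 8
Final: R3 = 8

8


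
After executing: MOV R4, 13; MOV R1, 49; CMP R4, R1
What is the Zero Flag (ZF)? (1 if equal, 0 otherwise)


Register state trace:
  MOV R4, 13  → R4 = 13
  MOV R1, 49  → R1 = 49
  CMP R4, R1  → computes 13 - 49 = -36
  Result is nonzero, so values are not equal
ZF = 0

0


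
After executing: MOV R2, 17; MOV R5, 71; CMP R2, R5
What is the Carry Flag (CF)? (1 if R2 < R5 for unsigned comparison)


Register state trace:
  MOV R2, 17  → R2 = 17
  MOV R5, 71  → R5 = 71
  CMP R2, R5  → unsigned 17 - 71: borrow occurs
  17 < 71, so CF = 1
CF = 1

1


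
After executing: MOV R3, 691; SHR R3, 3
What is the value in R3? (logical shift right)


Register state trace:
  MOV R3, 691  → R3 = 691
  SHR R3, 3  → R3 = 691 >> 3 = 691 // 2^3 = 86
Final: R3 = 86

86


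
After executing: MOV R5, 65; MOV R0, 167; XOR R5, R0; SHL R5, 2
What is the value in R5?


Register state trace:
  MOV R5, 65  → R5 = 65 (0b01000001)
  MOV R0, 167  → R0 = 167 (0b10100111)
  XOR R5, R0  → R5 = 65 XOR 167 = 230 (0b11100110)
  SHL R5, 2  → R5 = 230 << 2 = 920
Final: R5 = 920

920


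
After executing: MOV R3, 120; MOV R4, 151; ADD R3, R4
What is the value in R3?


Register state trace:
  MOV R3, 120  → R3 = 120
  MOV R4, 151  → R4 = 151
  ADD R3, R4  → R3 = 120 + 151 = 271
Final: R3 = 271

271


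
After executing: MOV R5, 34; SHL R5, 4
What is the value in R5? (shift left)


Register state trace:
  MOV R5, 34  → R5 = 34
  SHL R5, 4  → R5 = 34 << 4 = 34 * 2^4 = 544
Final: R5 = 544

544


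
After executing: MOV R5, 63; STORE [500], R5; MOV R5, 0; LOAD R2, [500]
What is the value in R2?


Register and memory trace:
  MOV R5, 63  → R5 = 63
  STORE [500], R5  → mem[500] = 63
  MOV R5, 0  → R5 = 0
  LOAD R2, [500]  → R2 = mem[500] = 63
Final: R2 = 63

63


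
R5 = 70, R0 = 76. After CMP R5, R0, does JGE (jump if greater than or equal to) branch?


Trace:
  R5 = 70, R0 = 76
  CMP R5, R0  → compares 70 vs 76
  JGE checks: is 70 greater than or equal to 76?
  70 < 76, so condition is false
Branch taken: No

No


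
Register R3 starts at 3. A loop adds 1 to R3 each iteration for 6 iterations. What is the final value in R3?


Starting value: R3 = 3
  Iter 1: R3 = 3 + 1 = 4
  Iter 2: R3 = 4 + 1 = 5
  Iter 3: R3 = 5 + 1 = 6
  Iter 4: R3 = 6 + 1 = 7
  Iter 5: R3 = 7 + 1 = 8
  Iter 6: R3 = 8 + 1 = 9
Final: R3 = 9

9


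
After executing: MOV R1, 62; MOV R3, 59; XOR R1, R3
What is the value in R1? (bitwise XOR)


Register state trace:
  MOV R1, 62  → R1 = 62 (0b00111110)
  MOV R3, 59  → R3 = 59 (0b00111011)
  XOR R1, R3  → R1 = 62 XOR 59 = 5 (0b00000101)
Final: R1 = 5

5


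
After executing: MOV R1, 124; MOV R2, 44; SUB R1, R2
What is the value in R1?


Register state trace:
  MOV R1, 124  → R1 = 124
  MOV R2, 44  → R2 = 44
  SUB R1, R2  → R1 = 124 - 44 = 80
Final: R1 = 80

80


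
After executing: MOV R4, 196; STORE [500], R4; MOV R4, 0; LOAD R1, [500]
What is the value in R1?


Register and memory trace:
  MOV R4, 196  → R4 = 196
  STORE [500], R4  → mem[500] = 196
  MOV R4, 0  → R4 = 0
  LOAD R1, [500]  → R1 = mem[500] = 196
Final: R1 = 196

196


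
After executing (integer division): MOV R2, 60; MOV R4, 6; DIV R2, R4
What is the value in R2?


Register state trace:
  MOV R2, 60  → R2 = 60
  MOV R4, 6  → R4 = 6
  DIV R2, R4  → R2 = 60 // 6 = 10
Final: R2 = 10

10


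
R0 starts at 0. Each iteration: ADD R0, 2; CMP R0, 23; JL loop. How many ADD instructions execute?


Loop trace (R0 starts at 0, target 23, step 2):
  ADD #1: R0 = 0 + 2 = 2  → 2 < 23, loop
  ADD #2: R0 = 2 + 2 = 4  → 4 < 23, loop
  ADD #3: R0 = 4 + 2 = 6  → 6 < 23, loop
  ADD #4: R0 = 6 + 2 = 8  → 8 < 23, loop
  ADD #5: R0 = 8 + 2 = 10  → 10 < 23, loop
  ADD #6: R0 = 10 + 2 = 12  → 12 < 23, loop
  ADD #7: R0 = 12 + 2 = 14  → 14 < 23, loop
  ADD #8: R0 = 14 + 2 = 16  → 16 < 23, loop
  ADD #9: R0 = 16 + 2 = 18  → 18 < 23, loop
  ADD #10: R0 = 18 + 2 = 20  → 20 < 23, loop
  ADD #11: R0 = 20 + 2 = 22  → 22 < 23, loop
  ADD #12: R0 = 22 + 2 = 24  → 24 >= 23, exit
Total ADD instructions: 12

12


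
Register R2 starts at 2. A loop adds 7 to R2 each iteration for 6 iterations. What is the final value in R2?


Starting value: R2 = 2
  Iter 1: R2 = 2 + 7 = 9
  Iter 2: R2 = 9 + 7 = 16
  Iter 3: R2 = 16 + 7 = 23
  Iter 4: R2 = 23 + 7 = 30
  Iter 5: R2 = 30 + 7 = 37
  Iter 6: R2 = 37 + 7 = 44
Final: R2 = 44

44


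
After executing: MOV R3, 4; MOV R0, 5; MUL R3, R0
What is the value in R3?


Register state trace:
  MOV R3, 4  → R3 = 4
  MOV R0, 5  → R0 = 5
  MUL R3, R0  → R3 = 4 * 5 = 20
Final: R3 = 20

20


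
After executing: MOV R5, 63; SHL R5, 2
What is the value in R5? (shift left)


Register state trace:
  MOV R5, 63  → R5 = 63
  SHL R5, 2  → R5 = 63 << 2 = 63 * 2^2 = 252
Final: R5 = 252

252


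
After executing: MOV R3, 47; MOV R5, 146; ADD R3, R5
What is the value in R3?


Register state trace:
  MOV R3, 47  → R3 = 47
  MOV R5, 146  → R5 = 146
  ADD R3, R5  → R3 = 47 + 146 = 193
Final: R3 = 193

193


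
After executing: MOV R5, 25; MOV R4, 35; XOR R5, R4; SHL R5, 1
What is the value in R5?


Register state trace:
  MOV R5, 25  → R5 = 25 (0b00011001)
  MOV R4, 35  → R4 = 35 (0b00100011)
  XOR R5, R4  → R5 = 25 XOR 35 = 58 (0b00111010)
  SHL R5, 1  → R5 = 58 << 1 = 116
Final: R5 = 116

116


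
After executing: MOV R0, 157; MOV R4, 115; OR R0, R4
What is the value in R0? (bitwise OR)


Register state trace:
  MOV R0, 157  → R0 = 157 (0b10011101)
  MOV R4, 115  → R4 = 115 (0b01110011)
  OR R0, R4   → R0 = 157 OR 115 = 255 (0b11111111)
Final: R0 = 255

255


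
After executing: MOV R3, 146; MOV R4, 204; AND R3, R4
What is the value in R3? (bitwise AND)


Register state trace:
  MOV R3, 146  → R3 = 146 (0b10010010)
  MOV R4, 204  → R4 = 204 (0b11001100)
  AND R3, R4  → R3 = 146 AND 204 = 128 (0b10000000)
Final: R3 = 128

128


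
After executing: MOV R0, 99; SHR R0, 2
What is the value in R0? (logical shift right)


Register state trace:
  MOV R0, 99  → R0 = 99
  SHR R0, 2  → R0 = 99 >> 2 = 99 // 2^2 = 24
Final: R0 = 24

24


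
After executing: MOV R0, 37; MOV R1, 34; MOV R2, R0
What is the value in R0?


Register state trace:
  MOV R0, 37  → R0 = 37
  MOV R1, 34  → R1 = 34
  MOV R2, R0  → R2 = 37
Final: R0 = 37

37


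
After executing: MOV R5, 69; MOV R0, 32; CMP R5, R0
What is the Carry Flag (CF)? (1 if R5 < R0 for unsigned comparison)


Register state trace:
  MOV R5, 69  → R5 = 69
  MOV R0, 32  → R0 = 32
  CMP R5, R0  → unsigned 69 - 32: no borrow
  69 >= 32, so CF = 0
CF = 0

0


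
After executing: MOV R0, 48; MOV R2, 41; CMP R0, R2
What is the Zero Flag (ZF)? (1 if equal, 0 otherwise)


Register state trace:
  MOV R0, 48  → R0 = 48
  MOV R2, 41  → R2 = 41
  CMP R0, R2  → computes 48 - 41 = 7
  Result is nonzero, so values are not equal
ZF = 0

0


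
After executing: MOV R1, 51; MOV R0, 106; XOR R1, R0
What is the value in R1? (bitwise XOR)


Register state trace:
  MOV R1, 51  → R1 = 51 (0b00110011)
  MOV R0, 106  → R0 = 106 (0b01101010)
  XOR R1, R0  → R1 = 51 XOR 106 = 89 (0b01011001)
Final: R1 = 89

89


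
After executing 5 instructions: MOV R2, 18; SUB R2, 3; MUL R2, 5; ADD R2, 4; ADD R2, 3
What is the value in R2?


Register state trace:
  MOV R2, 18  → R2 = 18
  SUB R2, 3  → R2 = 18 - 3 = 15
  MUL R2, 5  → R2 = 15 * 5 = 75
  ADD R2, 4  → R2 = 75 + 4 = 79
  ADD R2, 3  → R2 = 79 + 3 = 82
Final: R2 = 82

82


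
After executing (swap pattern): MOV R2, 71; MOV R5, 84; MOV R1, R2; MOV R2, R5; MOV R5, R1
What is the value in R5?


Register state trace (swap pattern):
  MOV R2, 71  → R2 = 71
  MOV R5, 84  → R5 = 84
  MOV R1, R2  → R1 = 71  (save R2)
  MOV R2, R5  → R2 = 84  (R2 gets R5's value)
  MOV R5, R1  → R5 = 71  (R5 gets saved value)
Final: R5 = 71

71


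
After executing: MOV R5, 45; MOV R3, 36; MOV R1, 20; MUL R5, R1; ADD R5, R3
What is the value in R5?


Register state trace:
  MOV R5, 45  → R5 = 45
  MOV R3, 36  → R3 = 36
  MOV R1, 20  → R1 = 20
  MUL R5, R1  → R5 = 45 * 20 = 900
  ADD R5, R3  → R5 = 900 + 36 = 936
Final: R5 = 936

936


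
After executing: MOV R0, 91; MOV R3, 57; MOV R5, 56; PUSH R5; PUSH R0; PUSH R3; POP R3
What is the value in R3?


Stack trace (top is rightmost):
  MOV R0, 91  → R0 = 91
  MOV R3, 57  → R3 = 57
  MOV R5, 56  → R5 = 56
  PUSH R5  → stack: [56]
  PUSH R0  → stack: [56, 91]
  PUSH R3  → stack: [56, 91, 57]
  POP R3  → R3 = 57, stack: [56, 91]
Final: R3 = 57

57


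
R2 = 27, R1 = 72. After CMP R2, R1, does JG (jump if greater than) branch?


Trace:
  R2 = 27, R1 = 72
  CMP R2, R1  → compares 27 vs 72
  JG checks: is 27 greater than 72?
  27 < 72, so condition is false
Branch taken: No

No


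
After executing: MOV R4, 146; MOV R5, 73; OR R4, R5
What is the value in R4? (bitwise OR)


Register state trace:
  MOV R4, 146  → R4 = 146 (0b10010010)
  MOV R5, 73  → R5 = 73 (0b01001001)
  OR R4, R5   → R4 = 146 OR 73 = 219 (0b11011011)
Final: R4 = 219

219


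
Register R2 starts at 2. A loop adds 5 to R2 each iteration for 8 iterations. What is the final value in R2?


Starting value: R2 = 2
  Iter 1: R2 = 2 + 5 = 7
  Iter 2: R2 = 7 + 5 = 12
  Iter 3: R2 = 12 + 5 = 17
  Iter 4: R2 = 17 + 5 = 22
  Iter 5: R2 = 22 + 5 = 27
  Iter 6: R2 = 27 + 5 = 32
  Iter 7: R2 = 32 + 5 = 37
  Iter 8: R2 = 37 + 5 = 42
Final: R2 = 42

42


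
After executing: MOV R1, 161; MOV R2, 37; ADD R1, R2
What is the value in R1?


Register state trace:
  MOV R1, 161  → R1 = 161
  MOV R2, 37  → R2 = 37
  ADD R1, R2  → R1 = 161 + 37 = 198
Final: R1 = 198

198


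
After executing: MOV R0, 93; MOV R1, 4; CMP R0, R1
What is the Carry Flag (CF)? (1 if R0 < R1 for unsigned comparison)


Register state trace:
  MOV R0, 93  → R0 = 93
  MOV R1, 4  → R1 = 4
  CMP R0, R1  → unsigned 93 - 4: no borrow
  93 >= 4, so CF = 0
CF = 0

0


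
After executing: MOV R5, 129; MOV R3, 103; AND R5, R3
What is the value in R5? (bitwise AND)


Register state trace:
  MOV R5, 129  → R5 = 129 (0b10000001)
  MOV R3, 103  → R3 = 103 (0b01100111)
  AND R5, R3  → R5 = 129 AND 103 = 1 (0b00000001)
Final: R5 = 1

1


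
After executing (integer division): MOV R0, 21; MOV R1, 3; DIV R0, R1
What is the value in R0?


Register state trace:
  MOV R0, 21  → R0 = 21
  MOV R1, 3  → R1 = 3
  DIV R0, R1  → R0 = 21 // 3 = 7
Final: R0 = 7

7


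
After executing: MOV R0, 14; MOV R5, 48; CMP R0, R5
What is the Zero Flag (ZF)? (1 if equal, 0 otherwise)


Register state trace:
  MOV R0, 14  → R0 = 14
  MOV R5, 48  → R5 = 48
  CMP R0, R5  → computes 14 - 48 = -34
  Result is nonzero, so values are not equal
ZF = 0

0


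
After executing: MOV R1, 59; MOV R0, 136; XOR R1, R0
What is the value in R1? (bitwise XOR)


Register state trace:
  MOV R1, 59  → R1 = 59 (0b00111011)
  MOV R0, 136  → R0 = 136 (0b10001000)
  XOR R1, R0  → R1 = 59 XOR 136 = 179 (0b10110011)
Final: R1 = 179

179


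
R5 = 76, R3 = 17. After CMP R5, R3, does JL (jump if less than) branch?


Trace:
  R5 = 76, R3 = 17
  CMP R5, R3  → compares 76 vs 17
  JL checks: is 76 less than 17?
  76 > 17, so condition is false
Branch taken: No

No


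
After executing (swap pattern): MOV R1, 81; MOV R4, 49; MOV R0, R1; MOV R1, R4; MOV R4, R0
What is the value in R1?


Register state trace (swap pattern):
  MOV R1, 81  → R1 = 81
  MOV R4, 49  → R4 = 49
  MOV R0, R1  → R0 = 81  (save R1)
  MOV R1, R4  → R1 = 49  (R1 gets R4's value)
  MOV R4, R0  → R4 = 81  (R4 gets saved value)
Final: R1 = 49

49


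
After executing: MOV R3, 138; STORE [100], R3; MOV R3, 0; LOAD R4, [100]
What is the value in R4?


Register and memory trace:
  MOV R3, 138  → R3 = 138
  STORE [100], R3  → mem[100] = 138
  MOV R3, 0  → R3 = 0
  LOAD R4, [100]  → R4 = mem[100] = 138
Final: R4 = 138

138


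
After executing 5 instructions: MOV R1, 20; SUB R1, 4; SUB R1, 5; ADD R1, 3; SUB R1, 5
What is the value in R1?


Register state trace:
  MOV R1, 20  → R1 = 20
  SUB R1, 4  → R1 = 20 - 4 = 16
  SUB R1, 5  → R1 = 16 - 5 = 11
  ADD R1, 3  → R1 = 11 + 3 = 14
  SUB R1, 5  → R1 = 14 - 5 = 9
Final: R1 = 9

9


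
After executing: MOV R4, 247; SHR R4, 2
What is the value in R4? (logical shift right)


Register state trace:
  MOV R4, 247  → R4 = 247
  SHR R4, 2  → R4 = 247 >> 2 = 247 // 2^2 = 61
Final: R4 = 61

61


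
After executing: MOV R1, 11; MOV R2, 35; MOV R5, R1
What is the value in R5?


Register state trace:
  MOV R1, 11  → R1 = 11
  MOV R2, 35  → R2 = 35
  MOV R5, R1  → R5 = 11
Final: R5 = 11

11


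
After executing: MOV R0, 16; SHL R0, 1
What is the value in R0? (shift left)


Register state trace:
  MOV R0, 16  → R0 = 16
  SHL R0, 1  → R0 = 16 << 1 = 16 * 2^1 = 32
Final: R0 = 32

32


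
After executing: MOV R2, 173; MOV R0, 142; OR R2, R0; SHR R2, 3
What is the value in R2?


Register state trace:
  MOV R2, 173  → R2 = 173 (0b10101101)
  MOV R0, 142  → R0 = 142 (0b10001110)
  OR R2, R0  → R2 = 173 OR 142 = 175 (0b10101111)
  SHR R2, 3  → R2 = 175 >> 3 = 21
Final: R2 = 21

21


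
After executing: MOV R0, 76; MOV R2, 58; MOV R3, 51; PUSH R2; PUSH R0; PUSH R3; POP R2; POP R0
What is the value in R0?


Stack trace (top is rightmost):
  MOV R0, 76  → R0 = 76
  MOV R2, 58  → R2 = 58
  MOV R3, 51  → R3 = 51
  PUSH R2  → stack: [58]
  PUSH R0  → stack: [58, 76]
  PUSH R3  → stack: [58, 76, 51]
  POP R2  → R2 = 51, stack: [58, 76]
  POP R0  → R0 = 76, stack: [58]
Final: R0 = 76

76


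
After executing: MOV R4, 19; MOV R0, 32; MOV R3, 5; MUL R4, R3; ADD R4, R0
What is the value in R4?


Register state trace:
  MOV R4, 19  → R4 = 19
  MOV R0, 32  → R0 = 32
  MOV R3, 5  → R3 = 5
  MUL R4, R3  → R4 = 19 * 5 = 95
  ADD R4, R0  → R4 = 95 + 32 = 127
Final: R4 = 127

127


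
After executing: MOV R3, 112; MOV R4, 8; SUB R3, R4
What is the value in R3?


Register state trace:
  MOV R3, 112  → R3 = 112
  MOV R4, 8  → R4 = 8
  SUB R3, R4  → R3 = 112 - 8 = 104
Final: R3 = 104

104


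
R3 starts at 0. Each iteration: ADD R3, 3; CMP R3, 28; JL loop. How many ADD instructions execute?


Loop trace (R3 starts at 0, target 28, step 3):
  ADD #1: R3 = 0 + 3 = 3  → 3 < 28, loop
  ADD #2: R3 = 3 + 3 = 6  → 6 < 28, loop
  ADD #3: R3 = 6 + 3 = 9  → 9 < 28, loop
  ADD #4: R3 = 9 + 3 = 12  → 12 < 28, loop
  ADD #5: R3 = 12 + 3 = 15  → 15 < 28, loop
  ADD #6: R3 = 15 + 3 = 18  → 18 < 28, loop
  ADD #7: R3 = 18 + 3 = 21  → 21 < 28, loop
  ADD #8: R3 = 21 + 3 = 24  → 24 < 28, loop
  ADD #9: R3 = 24 + 3 = 27  → 27 < 28, loop
  ADD #10: R3 = 27 + 3 = 30  → 30 >= 28, exit
Total ADD instructions: 10

10


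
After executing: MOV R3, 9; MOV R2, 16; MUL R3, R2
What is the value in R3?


Register state trace:
  MOV R3, 9  → R3 = 9
  MOV R2, 16  → R2 = 16
  MUL R3, R2  → R3 = 9 * 16 = 144
Final: R3 = 144

144


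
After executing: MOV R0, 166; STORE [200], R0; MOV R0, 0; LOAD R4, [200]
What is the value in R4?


Register and memory trace:
  MOV R0, 166  → R0 = 166
  STORE [200], R0  → mem[200] = 166
  MOV R0, 0  → R0 = 0
  LOAD R4, [200]  → R4 = mem[200] = 166
Final: R4 = 166

166


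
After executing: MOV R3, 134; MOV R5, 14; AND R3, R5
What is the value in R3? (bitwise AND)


Register state trace:
  MOV R3, 134  → R3 = 134 (0b10000110)
  MOV R5, 14  → R5 = 14 (0b00001110)
  AND R3, R5  → R3 = 134 AND 14 = 6 (0b00000110)
Final: R3 = 6

6


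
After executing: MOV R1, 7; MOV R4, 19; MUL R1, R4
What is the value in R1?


Register state trace:
  MOV R1, 7  → R1 = 7
  MOV R4, 19  → R4 = 19
  MUL R1, R4  → R1 = 7 * 19 = 133
Final: R1 = 133

133


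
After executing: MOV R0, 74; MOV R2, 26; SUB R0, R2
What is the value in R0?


Register state trace:
  MOV R0, 74  → R0 = 74
  MOV R2, 26  → R2 = 26
  SUB R0, R2  → R0 = 74 - 26 = 48
Final: R0 = 48

48


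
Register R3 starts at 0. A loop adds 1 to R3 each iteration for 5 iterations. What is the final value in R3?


Starting value: R3 = 0
  Iter 1: R3 = 0 + 1 = 1
  Iter 2: R3 = 1 + 1 = 2
  Iter 3: R3 = 2 + 1 = 3
  Iter 4: R3 = 3 + 1 = 4
  Iter 5: R3 = 4 + 1 = 5
Final: R3 = 5

5


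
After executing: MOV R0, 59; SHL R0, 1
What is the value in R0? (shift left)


Register state trace:
  MOV R0, 59  → R0 = 59
  SHL R0, 1  → R0 = 59 << 1 = 59 * 2^1 = 118
Final: R0 = 118

118


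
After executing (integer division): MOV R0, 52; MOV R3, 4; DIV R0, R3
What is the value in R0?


Register state trace:
  MOV R0, 52  → R0 = 52
  MOV R3, 4  → R3 = 4
  DIV R0, R3  → R0 = 52 // 4 = 13
Final: R0 = 13

13


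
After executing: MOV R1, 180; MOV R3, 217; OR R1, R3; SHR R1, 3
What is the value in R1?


Register state trace:
  MOV R1, 180  → R1 = 180 (0b10110100)
  MOV R3, 217  → R3 = 217 (0b11011001)
  OR R1, R3  → R1 = 180 OR 217 = 253 (0b11111101)
  SHR R1, 3  → R1 = 253 >> 3 = 31
Final: R1 = 31

31


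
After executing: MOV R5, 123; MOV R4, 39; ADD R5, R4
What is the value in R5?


Register state trace:
  MOV R5, 123  → R5 = 123
  MOV R4, 39  → R4 = 39
  ADD R5, R4  → R5 = 123 + 39 = 162
Final: R5 = 162

162


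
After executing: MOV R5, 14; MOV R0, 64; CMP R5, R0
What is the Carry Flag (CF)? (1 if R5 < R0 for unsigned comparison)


Register state trace:
  MOV R5, 14  → R5 = 14
  MOV R0, 64  → R0 = 64
  CMP R5, R0  → unsigned 14 - 64: borrow occurs
  14 < 64, so CF = 1
CF = 1

1


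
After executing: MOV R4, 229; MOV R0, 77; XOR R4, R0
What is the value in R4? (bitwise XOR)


Register state trace:
  MOV R4, 229  → R4 = 229 (0b11100101)
  MOV R0, 77  → R0 = 77 (0b01001101)
  XOR R4, R0  → R4 = 229 XOR 77 = 168 (0b10101000)
Final: R4 = 168

168


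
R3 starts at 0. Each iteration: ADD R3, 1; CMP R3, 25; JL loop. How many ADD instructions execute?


Loop trace (R3 starts at 0, target 25, step 1):
  ADD #1: R3 = 0 + 1 = 1  → 1 < 25, loop
  ADD #2: R3 = 1 + 1 = 2  → 2 < 25, loop
  ADD #3: R3 = 2 + 1 = 3  → 3 < 25, loop
  ADD #4: R3 = 3 + 1 = 4  → 4 < 25, loop
  ADD #5: R3 = 4 + 1 = 5  → 5 < 25, loop
  ADD #6: R3 = 5 + 1 = 6  → 6 < 25, loop
  ADD #7: R3 = 6 + 1 = 7  → 7 < 25, loop
  ADD #8: R3 = 7 + 1 = 8  → 8 < 25, loop
  ADD #9: R3 = 8 + 1 = 9  → 9 < 25, loop
  ADD #10: R3 = 9 + 1 = 10  → 10 < 25, loop
  ADD #11: R3 = 10 + 1 = 11  → 11 < 25, loop
  ADD #12: R3 = 11 + 1 = 12  → 12 < 25, loop
  ADD #13: R3 = 12 + 1 = 13  → 13 < 25, loop
  ADD #14: R3 = 13 + 1 = 14  → 14 < 25, loop
  ADD #15: R3 = 14 + 1 = 15  → 15 < 25, loop
  ADD #16: R3 = 15 + 1 = 16  → 16 < 25, loop
  ADD #17: R3 = 16 + 1 = 17  → 17 < 25, loop
  ADD #18: R3 = 17 + 1 = 18  → 18 < 25, loop
  ADD #19: R3 = 18 + 1 = 19  → 19 < 25, loop
  ADD #20: R3 = 19 + 1 = 20  → 20 < 25, loop
  ADD #21: R3 = 20 + 1 = 21  → 21 < 25, loop
  ADD #22: R3 = 21 + 1 = 22  → 22 < 25, loop
  ADD #23: R3 = 22 + 1 = 23  → 23 < 25, loop
  ADD #24: R3 = 23 + 1 = 24  → 24 < 25, loop
  ADD #25: R3 = 24 + 1 = 25  → 25 >= 25, exit
Total ADD instructions: 25

25


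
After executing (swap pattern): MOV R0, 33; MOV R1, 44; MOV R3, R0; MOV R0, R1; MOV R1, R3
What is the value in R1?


Register state trace (swap pattern):
  MOV R0, 33  → R0 = 33
  MOV R1, 44  → R1 = 44
  MOV R3, R0  → R3 = 33  (save R0)
  MOV R0, R1  → R0 = 44  (R0 gets R1's value)
  MOV R1, R3  → R1 = 33  (R1 gets saved value)
Final: R1 = 33

33


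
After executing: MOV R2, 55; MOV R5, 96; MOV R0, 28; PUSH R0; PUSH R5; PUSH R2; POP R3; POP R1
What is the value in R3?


Stack trace (top is rightmost):
  MOV R2, 55  → R2 = 55
  MOV R5, 96  → R5 = 96
  MOV R0, 28  → R0 = 28
  PUSH R0  → stack: [28]
  PUSH R5  → stack: [28, 96]
  PUSH R2  → stack: [28, 96, 55]
  POP R3  → R3 = 55, stack: [28, 96]
  POP R1  → R1 = 96, stack: [28]
Final: R3 = 55

55


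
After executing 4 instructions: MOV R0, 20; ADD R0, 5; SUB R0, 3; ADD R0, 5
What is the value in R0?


Register state trace:
  MOV R0, 20  → R0 = 20
  ADD R0, 5  → R0 = 20 + 5 = 25
  SUB R0, 3  → R0 = 25 - 3 = 22
  ADD R0, 5  → R0 = 22 + 5 = 27
Final: R0 = 27

27


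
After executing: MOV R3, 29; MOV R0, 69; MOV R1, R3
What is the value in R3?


Register state trace:
  MOV R3, 29  → R3 = 29
  MOV R0, 69  → R0 = 69
  MOV R1, R3  → R1 = 29
Final: R3 = 29

29


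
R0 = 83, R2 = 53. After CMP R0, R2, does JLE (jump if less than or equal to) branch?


Trace:
  R0 = 83, R2 = 53
  CMP R0, R2  → compares 83 vs 53
  JLE checks: is 83 less than or equal to 53?
  83 > 53, so condition is false
Branch taken: No

No


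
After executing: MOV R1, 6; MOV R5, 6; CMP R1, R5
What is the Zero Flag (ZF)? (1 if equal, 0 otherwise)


Register state trace:
  MOV R1, 6  → R1 = 6
  MOV R5, 6  → R5 = 6
  CMP R1, R5  → computes 6 - 6 = 0
  Result is zero, so values are equal
ZF = 1

1


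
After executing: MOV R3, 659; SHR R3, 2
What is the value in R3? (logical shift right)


Register state trace:
  MOV R3, 659  → R3 = 659
  SHR R3, 2  → R3 = 659 >> 2 = 659 // 2^2 = 164
Final: R3 = 164

164


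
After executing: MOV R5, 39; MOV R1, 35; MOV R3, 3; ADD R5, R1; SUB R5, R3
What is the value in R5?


Register state trace:
  MOV R5, 39  → R5 = 39
  MOV R1, 35  → R1 = 35
  MOV R3, 3  → R3 = 3
  ADD R5, R1  → R5 = 39 + 35 = 74
  SUB R5, R3  → R5 = 74 - 3 = 71
Final: R5 = 71

71


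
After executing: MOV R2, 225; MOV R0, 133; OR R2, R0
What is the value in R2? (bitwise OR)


Register state trace:
  MOV R2, 225  → R2 = 225 (0b11100001)
  MOV R0, 133  → R0 = 133 (0b10000101)
  OR R2, R0   → R2 = 225 OR 133 = 229 (0b11100101)
Final: R2 = 229

229


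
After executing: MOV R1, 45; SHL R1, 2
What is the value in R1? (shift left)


Register state trace:
  MOV R1, 45  → R1 = 45
  SHL R1, 2  → R1 = 45 << 2 = 45 * 2^2 = 180
Final: R1 = 180

180


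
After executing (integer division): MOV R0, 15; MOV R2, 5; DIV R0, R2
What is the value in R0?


Register state trace:
  MOV R0, 15  → R0 = 15
  MOV R2, 5  → R2 = 5
  DIV R0, R2  → R0 = 15 // 5 = 3
Final: R0 = 3

3


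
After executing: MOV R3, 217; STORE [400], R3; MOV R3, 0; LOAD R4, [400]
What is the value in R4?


Register and memory trace:
  MOV R3, 217  → R3 = 217
  STORE [400], R3  → mem[400] = 217
  MOV R3, 0  → R3 = 0
  LOAD R4, [400]  → R4 = mem[400] = 217
Final: R4 = 217

217


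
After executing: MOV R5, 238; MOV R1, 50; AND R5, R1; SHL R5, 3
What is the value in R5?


Register state trace:
  MOV R5, 238  → R5 = 238 (0b11101110)
  MOV R1, 50  → R1 = 50 (0b00110010)
  AND R5, R1  → R5 = 238 AND 50 = 34 (0b00100010)
  SHL R5, 3  → R5 = 34 << 3 = 272
Final: R5 = 272

272


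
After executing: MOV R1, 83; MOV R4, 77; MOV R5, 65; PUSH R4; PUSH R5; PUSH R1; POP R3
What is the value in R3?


Stack trace (top is rightmost):
  MOV R1, 83  → R1 = 83
  MOV R4, 77  → R4 = 77
  MOV R5, 65  → R5 = 65
  PUSH R4  → stack: [77]
  PUSH R5  → stack: [77, 65]
  PUSH R1  → stack: [77, 65, 83]
  POP R3  → R3 = 83, stack: [77, 65]
Final: R3 = 83

83


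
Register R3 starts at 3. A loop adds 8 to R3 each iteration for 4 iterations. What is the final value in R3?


Starting value: R3 = 3
  Iter 1: R3 = 3 + 8 = 11
  Iter 2: R3 = 11 + 8 = 19
  Iter 3: R3 = 19 + 8 = 27
  Iter 4: R3 = 27 + 8 = 35
Final: R3 = 35

35


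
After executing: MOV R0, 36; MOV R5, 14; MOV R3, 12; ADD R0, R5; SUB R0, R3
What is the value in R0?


Register state trace:
  MOV R0, 36  → R0 = 36
  MOV R5, 14  → R5 = 14
  MOV R3, 12  → R3 = 12
  ADD R0, R5  → R0 = 36 + 14 = 50
  SUB R0, R3  → R0 = 50 - 12 = 38
Final: R0 = 38

38


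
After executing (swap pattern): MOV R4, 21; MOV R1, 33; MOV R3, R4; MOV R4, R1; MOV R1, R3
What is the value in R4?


Register state trace (swap pattern):
  MOV R4, 21  → R4 = 21
  MOV R1, 33  → R1 = 33
  MOV R3, R4  → R3 = 21  (save R4)
  MOV R4, R1  → R4 = 33  (R4 gets R1's value)
  MOV R1, R3  → R1 = 21  (R1 gets saved value)
Final: R4 = 33

33


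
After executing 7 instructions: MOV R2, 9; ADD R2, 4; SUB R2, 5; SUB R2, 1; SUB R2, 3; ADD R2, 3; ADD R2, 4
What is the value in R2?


Register state trace:
  MOV R2, 9  → R2 = 9
  ADD R2, 4  → R2 = 9 + 4 = 13
  SUB R2, 5  → R2 = 13 - 5 = 8
  SUB R2, 1  → R2 = 8 - 1 = 7
  SUB R2, 3  → R2 = 7 - 3 = 4
  ADD R2, 3  → R2 = 4 + 3 = 7
  ADD R2, 4  → R2 = 7 + 4 = 11
Final: R2 = 11

11


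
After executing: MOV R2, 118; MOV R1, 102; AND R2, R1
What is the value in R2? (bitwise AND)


Register state trace:
  MOV R2, 118  → R2 = 118 (0b01110110)
  MOV R1, 102  → R1 = 102 (0b01100110)
  AND R2, R1  → R2 = 118 AND 102 = 102 (0b01100110)
Final: R2 = 102

102


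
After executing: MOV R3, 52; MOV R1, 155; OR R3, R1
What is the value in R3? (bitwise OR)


Register state trace:
  MOV R3, 52  → R3 = 52 (0b00110100)
  MOV R1, 155  → R1 = 155 (0b10011011)
  OR R3, R1   → R3 = 52 OR 155 = 191 (0b10111111)
Final: R3 = 191

191


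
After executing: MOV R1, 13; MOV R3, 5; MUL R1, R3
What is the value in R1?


Register state trace:
  MOV R1, 13  → R1 = 13
  MOV R3, 5  → R3 = 5
  MUL R1, R3  → R1 = 13 * 5 = 65
Final: R1 = 65

65


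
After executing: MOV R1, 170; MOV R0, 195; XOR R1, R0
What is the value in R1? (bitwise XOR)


Register state trace:
  MOV R1, 170  → R1 = 170 (0b10101010)
  MOV R0, 195  → R0 = 195 (0b11000011)
  XOR R1, R0  → R1 = 170 XOR 195 = 105 (0b01101001)
Final: R1 = 105

105


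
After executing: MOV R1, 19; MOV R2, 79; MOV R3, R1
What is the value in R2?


Register state trace:
  MOV R1, 19  → R1 = 19
  MOV R2, 79  → R2 = 79
  MOV R3, R1  → R3 = 19
Final: R2 = 79

79


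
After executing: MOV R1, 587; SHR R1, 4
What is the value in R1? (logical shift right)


Register state trace:
  MOV R1, 587  → R1 = 587
  SHR R1, 4  → R1 = 587 >> 4 = 587 // 2^4 = 36
Final: R1 = 36

36


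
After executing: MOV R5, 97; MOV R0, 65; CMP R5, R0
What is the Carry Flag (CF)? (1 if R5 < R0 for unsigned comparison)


Register state trace:
  MOV R5, 97  → R5 = 97
  MOV R0, 65  → R0 = 65
  CMP R5, R0  → unsigned 97 - 65: no borrow
  97 >= 65, so CF = 0
CF = 0

0


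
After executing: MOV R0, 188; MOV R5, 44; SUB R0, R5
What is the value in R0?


Register state trace:
  MOV R0, 188  → R0 = 188
  MOV R5, 44  → R5 = 44
  SUB R0, R5  → R0 = 188 - 44 = 144
Final: R0 = 144

144


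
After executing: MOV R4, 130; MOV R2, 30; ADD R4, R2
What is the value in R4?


Register state trace:
  MOV R4, 130  → R4 = 130
  MOV R2, 30  → R2 = 30
  ADD R4, R2  → R4 = 130 + 30 = 160
Final: R4 = 160

160


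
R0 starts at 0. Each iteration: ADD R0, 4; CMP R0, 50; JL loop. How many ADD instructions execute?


Loop trace (R0 starts at 0, target 50, step 4):
  ADD #1: R0 = 0 + 4 = 4  → 4 < 50, loop
  ADD #2: R0 = 4 + 4 = 8  → 8 < 50, loop
  ADD #3: R0 = 8 + 4 = 12  → 12 < 50, loop
  ADD #4: R0 = 12 + 4 = 16  → 16 < 50, loop
  ADD #5: R0 = 16 + 4 = 20  → 20 < 50, loop
  ADD #6: R0 = 20 + 4 = 24  → 24 < 50, loop
  ADD #7: R0 = 24 + 4 = 28  → 28 < 50, loop
  ADD #8: R0 = 28 + 4 = 32  → 32 < 50, loop
  ADD #9: R0 = 32 + 4 = 36  → 36 < 50, loop
  ADD #10: R0 = 36 + 4 = 40  → 40 < 50, loop
  ADD #11: R0 = 40 + 4 = 44  → 44 < 50, loop
  ADD #12: R0 = 44 + 4 = 48  → 48 < 50, loop
  ADD #13: R0 = 48 + 4 = 52  → 52 >= 50, exit
Total ADD instructions: 13

13


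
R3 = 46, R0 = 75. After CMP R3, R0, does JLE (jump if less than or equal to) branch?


Trace:
  R3 = 46, R0 = 75
  CMP R3, R0  → compares 46 vs 75
  JLE checks: is 46 less than or equal to 75?
  46 < 75, so condition is true
Branch taken: Yes

Yes


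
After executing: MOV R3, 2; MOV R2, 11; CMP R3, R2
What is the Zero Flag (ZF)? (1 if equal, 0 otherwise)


Register state trace:
  MOV R3, 2  → R3 = 2
  MOV R2, 11  → R2 = 11
  CMP R3, R2  → computes 2 - 11 = -9
  Result is nonzero, so values are not equal
ZF = 0

0


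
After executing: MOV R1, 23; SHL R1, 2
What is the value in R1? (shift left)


Register state trace:
  MOV R1, 23  → R1 = 23
  SHL R1, 2  → R1 = 23 << 2 = 23 * 2^2 = 92
Final: R1 = 92

92


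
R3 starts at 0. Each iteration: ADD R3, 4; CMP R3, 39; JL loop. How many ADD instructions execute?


Loop trace (R3 starts at 0, target 39, step 4):
  ADD #1: R3 = 0 + 4 = 4  → 4 < 39, loop
  ADD #2: R3 = 4 + 4 = 8  → 8 < 39, loop
  ADD #3: R3 = 8 + 4 = 12  → 12 < 39, loop
  ADD #4: R3 = 12 + 4 = 16  → 16 < 39, loop
  ADD #5: R3 = 16 + 4 = 20  → 20 < 39, loop
  ADD #6: R3 = 20 + 4 = 24  → 24 < 39, loop
  ADD #7: R3 = 24 + 4 = 28  → 28 < 39, loop
  ADD #8: R3 = 28 + 4 = 32  → 32 < 39, loop
  ADD #9: R3 = 32 + 4 = 36  → 36 < 39, loop
  ADD #10: R3 = 36 + 4 = 40  → 40 >= 39, exit
Total ADD instructions: 10

10


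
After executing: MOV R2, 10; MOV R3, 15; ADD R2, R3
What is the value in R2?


Register state trace:
  MOV R2, 10  → R2 = 10
  MOV R3, 15  → R3 = 15
  ADD R2, R3  → R2 = 10 + 15 = 25
Final: R2 = 25

25


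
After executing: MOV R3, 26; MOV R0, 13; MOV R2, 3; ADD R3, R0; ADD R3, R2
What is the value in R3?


Register state trace:
  MOV R3, 26  → R3 = 26
  MOV R0, 13  → R0 = 13
  MOV R2, 3  → R2 = 3
  ADD R3, R0  → R3 = 26 + 13 = 39
  ADD R3, R2  → R3 = 39 + 3 = 42
Final: R3 = 42

42


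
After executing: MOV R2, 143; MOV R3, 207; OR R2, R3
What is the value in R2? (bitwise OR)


Register state trace:
  MOV R2, 143  → R2 = 143 (0b10001111)
  MOV R3, 207  → R3 = 207 (0b11001111)
  OR R2, R3   → R2 = 143 OR 207 = 207 (0b11001111)
Final: R2 = 207

207


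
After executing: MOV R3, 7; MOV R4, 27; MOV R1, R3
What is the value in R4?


Register state trace:
  MOV R3, 7  → R3 = 7
  MOV R4, 27  → R4 = 27
  MOV R1, R3  → R1 = 7
Final: R4 = 27

27


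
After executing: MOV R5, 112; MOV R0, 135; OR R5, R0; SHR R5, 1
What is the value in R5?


Register state trace:
  MOV R5, 112  → R5 = 112 (0b01110000)
  MOV R0, 135  → R0 = 135 (0b10000111)
  OR R5, R0  → R5 = 112 OR 135 = 247 (0b11110111)
  SHR R5, 1  → R5 = 247 >> 1 = 123
Final: R5 = 123

123


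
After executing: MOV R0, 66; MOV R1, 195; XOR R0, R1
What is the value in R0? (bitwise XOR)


Register state trace:
  MOV R0, 66  → R0 = 66 (0b01000010)
  MOV R1, 195  → R1 = 195 (0b11000011)
  XOR R0, R1  → R0 = 66 XOR 195 = 129 (0b10000001)
Final: R0 = 129

129


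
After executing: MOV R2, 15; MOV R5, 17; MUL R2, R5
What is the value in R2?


Register state trace:
  MOV R2, 15  → R2 = 15
  MOV R5, 17  → R5 = 17
  MUL R2, R5  → R2 = 15 * 17 = 255
Final: R2 = 255

255


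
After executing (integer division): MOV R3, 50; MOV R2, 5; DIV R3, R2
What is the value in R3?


Register state trace:
  MOV R3, 50  → R3 = 50
  MOV R2, 5  → R2 = 5
  DIV R3, R2  → R3 = 50 // 5 = 10
Final: R3 = 10

10


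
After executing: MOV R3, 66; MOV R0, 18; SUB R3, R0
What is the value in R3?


Register state trace:
  MOV R3, 66  → R3 = 66
  MOV R0, 18  → R0 = 18
  SUB R3, R0  → R3 = 66 - 18 = 48
Final: R3 = 48

48


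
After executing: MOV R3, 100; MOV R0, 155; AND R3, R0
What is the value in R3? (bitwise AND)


Register state trace:
  MOV R3, 100  → R3 = 100 (0b01100100)
  MOV R0, 155  → R0 = 155 (0b10011011)
  AND R3, R0  → R3 = 100 AND 155 = 0 (0b00000000)
Final: R3 = 0

0
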